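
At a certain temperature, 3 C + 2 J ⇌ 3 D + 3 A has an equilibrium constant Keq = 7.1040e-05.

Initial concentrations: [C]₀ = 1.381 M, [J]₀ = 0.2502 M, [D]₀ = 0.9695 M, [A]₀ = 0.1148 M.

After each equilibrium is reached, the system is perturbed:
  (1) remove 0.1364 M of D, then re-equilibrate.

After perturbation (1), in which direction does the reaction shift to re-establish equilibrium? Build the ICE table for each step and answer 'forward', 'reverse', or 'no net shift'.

Direction: forward

Q₀ = 0.008362 vs Keq = 7.1040e-05 ⇒ Q>K, reverse
Step 1:
                  C         J         D         A
  init        1.381    0.2502    0.9695    0.1148
  Δ          0.0837    0.0558   -0.0837   -0.0837
  eq          1.465     0.306    0.8858    0.0311
  solve Keq expr → x = -0.0279; check Q = 7.1040e-05
Then remove 0.1364 M of D.
Step 2:
                  C         J         D         A
  init        1.465     0.306    0.7494    0.0311
  Δ       -0.005024 -0.003349  0.005024  0.005024
  eq           1.46    0.3027    0.7544   0.03612
  solve Keq expr → x = 0.001675; check Q = 7.1040e-05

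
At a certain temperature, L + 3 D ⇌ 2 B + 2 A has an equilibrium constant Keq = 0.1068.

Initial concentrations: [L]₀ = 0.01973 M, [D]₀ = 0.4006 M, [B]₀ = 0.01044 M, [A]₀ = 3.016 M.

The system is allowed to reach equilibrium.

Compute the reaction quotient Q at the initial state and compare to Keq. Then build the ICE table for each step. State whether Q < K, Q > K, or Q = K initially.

Q₀ = 0.7816; Q > K (proceeds reverse)

Q₀ = 0.7816 vs Keq = 0.1068 ⇒ Q>K, reverse
Step 1:
                    L           D           B           A
  I           0.01973      0.4006     0.01044       3.016
  C          0.003069    0.009208   -0.006139   -0.006139
  E            0.0228      0.4098    0.004301        3.01
  solve Keq expr → x = -0.003069; check Q = 0.1068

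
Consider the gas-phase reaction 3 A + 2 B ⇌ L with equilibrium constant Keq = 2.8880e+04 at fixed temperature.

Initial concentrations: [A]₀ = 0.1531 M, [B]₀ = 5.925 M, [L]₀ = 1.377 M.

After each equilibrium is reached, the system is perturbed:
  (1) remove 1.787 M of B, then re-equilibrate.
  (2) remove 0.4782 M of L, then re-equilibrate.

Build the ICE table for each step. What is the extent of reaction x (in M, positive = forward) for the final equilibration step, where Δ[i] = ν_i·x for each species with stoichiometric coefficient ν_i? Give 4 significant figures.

Q₀ = 10.93 vs Keq = 2.8880e+04 ⇒ Q<K, forward
Step 1:
                   A          B          L
  init        0.1531      5.925      1.377
  Δ          -0.1418   -0.09452    0.04726
  eq         0.01132       5.83      1.424
  solve Keq expr → x = 0.04726; check Q = 2.8880e+04
Then remove 1.787 M of B.
Step 2:
                   A          B          L
  init       0.01132      4.043      1.424
  Δ          0.00312    0.00208   -0.00104
  eq         0.01444      4.046      1.423
  solve Keq expr → x = -0.00104; check Q = 2.8880e+04
Then remove 0.4782 M of L.
Step 3:
                   A          B          L
  init       0.01444      4.046      0.945
  Δ        -0.001837  -0.001225 6.1236e-04
  eq          0.0126      4.044     0.9456
  solve Keq expr → x = 6.1236e-04; check Q = 2.8880e+04

x = 6.1236e-04 M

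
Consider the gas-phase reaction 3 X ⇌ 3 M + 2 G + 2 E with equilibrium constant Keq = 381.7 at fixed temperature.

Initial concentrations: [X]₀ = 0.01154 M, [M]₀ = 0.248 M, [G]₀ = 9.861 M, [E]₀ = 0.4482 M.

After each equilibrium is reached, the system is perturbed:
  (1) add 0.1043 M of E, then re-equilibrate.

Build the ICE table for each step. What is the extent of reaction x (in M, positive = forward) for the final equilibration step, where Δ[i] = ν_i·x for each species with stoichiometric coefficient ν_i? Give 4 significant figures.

x = -0.002472 M

Q₀ = 1.9388e+05 vs Keq = 381.7 ⇒ Q>K, reverse
Step 1:
                   X          M          G          E
  I          0.01154      0.248      9.861     0.4482
  C          0.05569   -0.05569   -0.03713   -0.03713
  E          0.06723     0.1923      9.824     0.4111
  solve Keq expr → x = -0.01856; check Q = 381.7
Then add 0.1043 M of E.
Step 2:
                   X          M          G          E
  I          0.06723     0.1923      9.824     0.5154
  C         0.007417  -0.007417  -0.004945  -0.004945
  E          0.07465     0.1849      9.819     0.5104
  solve Keq expr → x = -0.002472; check Q = 381.7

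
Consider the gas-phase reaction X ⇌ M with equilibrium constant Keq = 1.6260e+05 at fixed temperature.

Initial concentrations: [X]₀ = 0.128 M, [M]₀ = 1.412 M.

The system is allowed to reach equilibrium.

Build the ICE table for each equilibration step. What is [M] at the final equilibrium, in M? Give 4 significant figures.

Q₀ = 11.03 vs Keq = 1.6260e+05 ⇒ Q<K, forward
Step 1:
                    X           M
  init          0.128       1.412
  Δ            -0.128       0.128
  eq       9.4710e-06        1.54
  solve Keq expr → x = 0.128; check Q = 1.6260e+05

[M]_eq = 1.54 M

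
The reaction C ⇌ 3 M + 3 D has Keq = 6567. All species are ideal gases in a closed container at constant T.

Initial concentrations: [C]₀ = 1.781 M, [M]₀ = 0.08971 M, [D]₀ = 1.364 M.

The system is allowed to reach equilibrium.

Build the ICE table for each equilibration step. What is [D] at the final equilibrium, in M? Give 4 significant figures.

[D]_eq = 4.725 M

Q₀ = 0.001029 vs Keq = 6567 ⇒ Q<K, forward
Step 1:
                   C          M          D
  I            1.781    0.08971      1.364
  C            -1.12      3.361      3.361
  E           0.6605      3.451      4.725
  solve Keq expr → x = 1.12; check Q = 6567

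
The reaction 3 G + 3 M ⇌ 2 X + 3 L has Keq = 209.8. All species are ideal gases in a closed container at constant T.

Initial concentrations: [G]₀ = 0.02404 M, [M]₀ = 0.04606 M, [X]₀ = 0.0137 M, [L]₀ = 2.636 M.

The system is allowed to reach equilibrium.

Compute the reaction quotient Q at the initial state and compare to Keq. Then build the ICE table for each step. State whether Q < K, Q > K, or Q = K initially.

Q₀ = 2.5322e+06 vs Keq = 209.8 ⇒ Q>K, reverse
Step 1:
                  G         M         X         L
  I         0.02404   0.04606    0.0137     2.636
  C         0.01976   0.01976  -0.01317  -0.01976
  E          0.0438   0.06582 5.2969e-04     2.616
  solve Keq expr → x = -0.006585; check Q = 209.8

Q₀ = 2.5322e+06; Q > K (proceeds reverse)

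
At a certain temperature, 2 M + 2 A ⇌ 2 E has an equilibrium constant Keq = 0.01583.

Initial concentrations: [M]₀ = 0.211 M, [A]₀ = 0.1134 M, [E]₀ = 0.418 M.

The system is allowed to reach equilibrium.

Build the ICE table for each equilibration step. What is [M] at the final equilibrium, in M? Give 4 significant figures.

[M]_eq = 0.5922 M

Q₀ = 305.2 vs Keq = 0.01583 ⇒ Q>K, reverse
Step 1:
                   M          A          E
  Initial      0.211     0.1134      0.418
  Change      0.3812     0.3812    -0.3812
  Equil       0.5922     0.4946    0.03685
  solve Keq expr → x = -0.1906; check Q = 0.01583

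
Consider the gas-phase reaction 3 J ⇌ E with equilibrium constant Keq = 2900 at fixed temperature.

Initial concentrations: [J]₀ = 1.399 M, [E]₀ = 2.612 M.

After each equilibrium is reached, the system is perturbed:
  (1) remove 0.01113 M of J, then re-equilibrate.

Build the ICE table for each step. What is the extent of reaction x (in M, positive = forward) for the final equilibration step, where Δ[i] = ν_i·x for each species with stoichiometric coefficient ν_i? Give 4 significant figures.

Q₀ = 0.9539 vs Keq = 2900 ⇒ Q<K, forward
Step 1:
                    J           E
  Initial       1.399       2.612
  Change       -1.297      0.4325
  Equil        0.1016       3.044
  solve Keq expr → x = 0.4325; check Q = 2900
Then remove 0.01113 M of J.
Step 2:
                    J           E
  Initial      0.0905       3.044
  Change      0.01109   -0.003696
  Equil        0.1016       3.041
  solve Keq expr → x = -0.003696; check Q = 2900

x = -0.003696 M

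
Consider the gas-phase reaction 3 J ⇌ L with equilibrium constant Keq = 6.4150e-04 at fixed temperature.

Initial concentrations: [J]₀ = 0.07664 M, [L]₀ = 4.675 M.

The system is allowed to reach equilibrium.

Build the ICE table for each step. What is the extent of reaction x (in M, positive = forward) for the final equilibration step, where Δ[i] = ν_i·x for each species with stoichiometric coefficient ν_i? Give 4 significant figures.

Q₀ = 1.0385e+04 vs Keq = 6.4150e-04 ⇒ Q>K, reverse
Step 1:
                   J          L
  init       0.07664      4.675
  Δ            11.24     -3.746
  eq           11.31     0.9291
  solve Keq expr → x = -3.746; check Q = 6.4150e-04

x = -3.746 M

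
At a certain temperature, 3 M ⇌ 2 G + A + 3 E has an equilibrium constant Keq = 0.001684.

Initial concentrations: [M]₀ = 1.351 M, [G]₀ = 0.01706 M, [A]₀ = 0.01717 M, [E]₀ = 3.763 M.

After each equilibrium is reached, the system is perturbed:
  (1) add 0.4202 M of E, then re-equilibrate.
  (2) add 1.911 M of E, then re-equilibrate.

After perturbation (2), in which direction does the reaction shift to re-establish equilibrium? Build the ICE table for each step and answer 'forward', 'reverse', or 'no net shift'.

Direction: reverse

Q₀ = 1.0799e-04 vs Keq = 0.001684 ⇒ Q<K, forward
Step 1:
                    M           G           A           E
  Initial       1.351     0.01706     0.01717       3.763
  Change     -0.04387     0.02925     0.01462     0.04387
  Equil         1.307     0.04631     0.03179       3.807
  solve Keq expr → x = 0.01462; check Q = 0.001684
Then add 0.4202 M of E.
Step 2:
                    M           G           A           E
  Initial       1.307     0.04631     0.03179       4.227
  Change     0.007096    -0.00473   -0.002365   -0.007096
  Equil         1.314     0.04158     0.02943        4.22
  solve Keq expr → x = -0.002365; check Q = 0.001684
Then add 1.911 M of E.
Step 3:
                    M           G           A           E
  Initial       1.314     0.04158     0.02943       6.131
  Change      0.02054    -0.01369   -0.006847    -0.02054
  Equil         1.335     0.02788     0.02258        6.11
  solve Keq expr → x = -0.006847; check Q = 0.001684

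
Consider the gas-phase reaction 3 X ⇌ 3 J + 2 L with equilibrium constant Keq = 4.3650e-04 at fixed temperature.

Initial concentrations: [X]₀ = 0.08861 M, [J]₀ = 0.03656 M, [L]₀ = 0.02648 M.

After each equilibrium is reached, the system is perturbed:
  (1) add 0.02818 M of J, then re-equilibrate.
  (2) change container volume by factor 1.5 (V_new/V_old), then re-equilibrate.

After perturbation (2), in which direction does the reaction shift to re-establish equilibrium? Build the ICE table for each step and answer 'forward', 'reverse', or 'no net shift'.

Q₀ = 4.9250e-05 vs Keq = 4.3650e-04 ⇒ Q<K, forward
Step 1:
                  X         J         L
  init      0.08861   0.03656   0.02648
  Δ        -0.01466   0.01466  0.009771
  eq        0.07395   0.05122   0.03625
  solve Keq expr → x = 0.004885; check Q = 4.3650e-04
Then add 0.02818 M of J.
Step 2:
                  X         J         L
  init      0.07395    0.0794   0.03625
  Δ           0.011    -0.011 -0.007332
  eq        0.08495    0.0684   0.02892
  solve Keq expr → x = -0.003666; check Q = 4.3650e-04
Then change container volume by factor 1.5 (V_new/V_old).
Step 3:
                  X         J         L
  init      0.05663    0.0456   0.01928
  Δ       -0.004449  0.004449  0.002966
  eq        0.05219   0.05005   0.02225
  solve Keq expr → x = 0.001483; check Q = 4.3650e-04

Direction: forward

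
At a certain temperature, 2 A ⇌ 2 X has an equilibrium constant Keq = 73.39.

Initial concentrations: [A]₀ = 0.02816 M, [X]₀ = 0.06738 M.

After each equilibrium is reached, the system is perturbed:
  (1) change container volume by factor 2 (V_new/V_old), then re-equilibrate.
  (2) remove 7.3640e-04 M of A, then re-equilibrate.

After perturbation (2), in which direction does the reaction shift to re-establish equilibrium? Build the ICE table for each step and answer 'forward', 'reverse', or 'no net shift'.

Q₀ = 5.725 vs Keq = 73.39 ⇒ Q<K, forward
Step 1:
                  A         X
  I         0.02816   0.06738
  C        -0.01817   0.01817
  E        0.009987   0.08555
  solve Keq expr → x = 0.009087; check Q = 73.39
Then change container volume by factor 2 (V_new/V_old).
Step 2:
                  A         X
  I        0.004993   0.04278
  C               0         0
  E        0.004993   0.04278
  solve Keq expr → x = 0; check Q = 73.39
Then remove 7.3640e-04 M of A.
Step 3:
                  A         X
  I        0.004257   0.04278
  C       6.5943e-04 -6.5943e-04
  E        0.004916   0.04212
  solve Keq expr → x = -3.2971e-04; check Q = 73.39

Direction: reverse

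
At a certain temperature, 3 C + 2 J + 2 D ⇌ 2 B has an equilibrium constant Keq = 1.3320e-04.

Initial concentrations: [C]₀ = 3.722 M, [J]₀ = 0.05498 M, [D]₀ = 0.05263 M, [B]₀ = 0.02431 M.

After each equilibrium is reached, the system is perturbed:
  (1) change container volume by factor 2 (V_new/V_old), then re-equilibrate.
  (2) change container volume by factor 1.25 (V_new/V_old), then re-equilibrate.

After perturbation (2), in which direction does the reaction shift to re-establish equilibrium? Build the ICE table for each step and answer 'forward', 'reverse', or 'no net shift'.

Q₀ = 1.369 vs Keq = 1.3320e-04 ⇒ Q>K, reverse
Step 1:
                  C         J         D         B
  init        3.722   0.05498   0.05263   0.02431
  Δ         0.03571    0.0238    0.0238   -0.0238
  eq          3.758   0.07878   0.07643 5.0624e-04
  solve Keq expr → x = -0.0119; check Q = 1.3320e-04
Then change container volume by factor 2 (V_new/V_old).
Step 2:
                  C         J         D         B
  init        1.879   0.03939   0.03822 2.5312e-04
  Δ       3.1182e-04 2.0788e-04 2.0788e-04 -2.0788e-04
  eq          1.879    0.0396   0.03842 4.5238e-05
  solve Keq expr → x = -1.0394e-04; check Q = 1.3320e-04
Then change container volume by factor 1.25 (V_new/V_old).
Step 3:
                  C         J         D         B
  init        1.503   0.03168   0.03074 3.6190e-05
  Δ       2.3179e-05 1.5453e-05 1.5453e-05 -1.5453e-05
  eq          1.503    0.0317   0.03076 2.0738e-05
  solve Keq expr → x = -7.7264e-06; check Q = 1.3320e-04

Direction: reverse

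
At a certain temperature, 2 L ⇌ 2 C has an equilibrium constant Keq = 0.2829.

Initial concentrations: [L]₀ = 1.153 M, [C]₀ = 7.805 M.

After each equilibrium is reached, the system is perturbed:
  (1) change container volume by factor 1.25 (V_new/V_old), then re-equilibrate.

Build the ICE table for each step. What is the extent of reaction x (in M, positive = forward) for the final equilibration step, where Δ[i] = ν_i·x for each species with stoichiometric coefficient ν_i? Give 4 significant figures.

Q₀ = 45.82 vs Keq = 0.2829 ⇒ Q>K, reverse
Step 1:
                  L         C
  Initial     1.153     7.805
  Change      4.695    -4.695
  Equil       5.848      3.11
  solve Keq expr → x = -2.347; check Q = 0.2829
Then change container volume by factor 1.25 (V_new/V_old).
Step 2:
                  L         C
  Initial     4.678     2.488
  Change          0         0
  Equil       4.678     2.488
  solve Keq expr → x = 0; check Q = 0.2829

x = 0 M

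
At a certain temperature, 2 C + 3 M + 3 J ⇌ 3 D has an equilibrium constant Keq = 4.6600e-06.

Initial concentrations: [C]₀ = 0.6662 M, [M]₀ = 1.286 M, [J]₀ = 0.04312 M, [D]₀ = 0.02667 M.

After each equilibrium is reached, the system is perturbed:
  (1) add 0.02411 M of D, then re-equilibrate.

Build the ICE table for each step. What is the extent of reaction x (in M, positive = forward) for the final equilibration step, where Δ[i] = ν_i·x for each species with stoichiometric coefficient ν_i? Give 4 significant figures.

x = -0.007885 M

Q₀ = 0.2507 vs Keq = 4.6600e-06 ⇒ Q>K, reverse
Step 1:
                  C         M         J         D
  Initial    0.6662     1.286   0.04312   0.02667
  Change      0.017    0.0255    0.0255   -0.0255
  Equil      0.6832     1.312   0.06862  0.001166
  solve Keq expr → x = -0.008501; check Q = 4.6600e-06
Then add 0.02411 M of D.
Step 2:
                  C         M         J         D
  Initial    0.6832     1.312   0.06862   0.02528
  Change    0.01577   0.02366   0.02366  -0.02366
  Equil       0.699     1.335   0.09228  0.001621
  solve Keq expr → x = -0.007885; check Q = 4.6600e-06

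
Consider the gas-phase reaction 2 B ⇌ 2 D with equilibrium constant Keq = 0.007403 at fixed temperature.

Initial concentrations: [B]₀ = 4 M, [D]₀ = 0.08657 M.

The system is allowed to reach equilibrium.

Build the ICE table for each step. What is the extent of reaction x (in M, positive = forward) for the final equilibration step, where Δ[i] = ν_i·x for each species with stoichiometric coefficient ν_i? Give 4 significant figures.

x = 0.1186 M

Q₀ = 4.6840e-04 vs Keq = 0.007403 ⇒ Q<K, forward
Step 1:
                  B         D
  I               4   0.08657
  C         -0.2372    0.2372
  E           3.763    0.3238
  solve Keq expr → x = 0.1186; check Q = 0.007403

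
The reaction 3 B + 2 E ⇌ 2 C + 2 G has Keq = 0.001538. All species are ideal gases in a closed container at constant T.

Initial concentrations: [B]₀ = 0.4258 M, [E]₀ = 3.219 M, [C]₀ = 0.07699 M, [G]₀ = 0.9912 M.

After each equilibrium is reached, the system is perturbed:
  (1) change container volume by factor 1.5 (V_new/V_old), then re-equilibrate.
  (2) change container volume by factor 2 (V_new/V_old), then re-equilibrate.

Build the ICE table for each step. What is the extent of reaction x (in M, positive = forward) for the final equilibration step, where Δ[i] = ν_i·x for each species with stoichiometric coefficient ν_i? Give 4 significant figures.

Q₀ = 0.00728 vs Keq = 0.001538 ⇒ Q>K, reverse
Step 1:
                  B         E         C         G
  init       0.4258     3.219   0.07699    0.9912
  Δ         0.04995    0.0333   -0.0333   -0.0333
  eq         0.4757     3.252   0.04369    0.9579
  solve Keq expr → x = -0.01665; check Q = 0.001538
Then change container volume by factor 1.5 (V_new/V_old).
Step 2:
                  B         E         C         G
  init       0.3172     2.168   0.02913    0.6386
  Δ        0.006574  0.004383 -0.004383 -0.004383
  eq         0.3237     2.173   0.02475    0.6342
  solve Keq expr → x = -0.002191; check Q = 0.001538
Then change container volume by factor 2 (V_new/V_old).
Step 3:
                  B         E         C         G
  init       0.1619     1.086   0.01237    0.3171
  Δ        0.004686  0.003124 -0.003124 -0.003124
  eq         0.1666     1.089  0.009249     0.314
  solve Keq expr → x = -0.001562; check Q = 0.001538

x = -0.001562 M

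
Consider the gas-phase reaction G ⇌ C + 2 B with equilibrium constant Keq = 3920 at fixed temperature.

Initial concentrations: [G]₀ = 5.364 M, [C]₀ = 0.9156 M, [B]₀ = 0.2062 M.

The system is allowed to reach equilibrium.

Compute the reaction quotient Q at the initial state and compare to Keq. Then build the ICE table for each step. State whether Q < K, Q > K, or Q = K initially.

Q₀ = 0.007258; Q < K (proceeds forward)

Q₀ = 0.007258 vs Keq = 3920 ⇒ Q<K, forward
Step 1:
                    G           C           B
  I             5.364      0.9156      0.2062
  C            -5.189       5.189       10.38
  E            0.1745       6.105       10.59
  solve Keq expr → x = 5.189; check Q = 3920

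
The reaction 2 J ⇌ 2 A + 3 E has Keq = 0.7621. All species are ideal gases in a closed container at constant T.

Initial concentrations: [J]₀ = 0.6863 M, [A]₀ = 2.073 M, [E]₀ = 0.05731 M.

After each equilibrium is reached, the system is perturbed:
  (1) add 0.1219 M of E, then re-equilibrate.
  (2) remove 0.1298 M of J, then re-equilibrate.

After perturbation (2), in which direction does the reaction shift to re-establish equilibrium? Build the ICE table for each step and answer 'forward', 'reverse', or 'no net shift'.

Q₀ = 0.001717 vs Keq = 0.7621 ⇒ Q<K, forward
Step 1:
                  J         A         E
  I          0.6863     2.073   0.05731
  C          -0.185     0.185    0.2776
  E          0.5013     2.258    0.3349
  solve Keq expr → x = 0.09252; check Q = 0.7621
Then add 0.1219 M of E.
Step 2:
                  J         A         E
  I          0.5013     2.258    0.4568
  C         0.05958  -0.05958  -0.08937
  E          0.5608     2.198    0.3674
  solve Keq expr → x = -0.02979; check Q = 0.7621
Then remove 0.1298 M of J.
Step 3:
                  J         A         E
  I           0.431     2.198    0.3674
  C         0.02856  -0.02856  -0.04285
  E          0.4596      2.17    0.3246
  solve Keq expr → x = -0.01428; check Q = 0.7621

Direction: reverse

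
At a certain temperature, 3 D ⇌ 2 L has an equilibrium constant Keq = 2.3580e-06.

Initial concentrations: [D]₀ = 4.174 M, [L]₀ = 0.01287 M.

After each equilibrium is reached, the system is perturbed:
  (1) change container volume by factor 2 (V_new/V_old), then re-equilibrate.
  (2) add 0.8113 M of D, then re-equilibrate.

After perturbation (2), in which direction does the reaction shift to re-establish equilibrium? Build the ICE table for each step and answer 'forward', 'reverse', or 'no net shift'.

Direction: forward

Q₀ = 2.2777e-06 vs Keq = 2.3580e-06 ⇒ Q<K, forward
Step 1:
                    D           L
  init          4.174     0.01287
  Δ       -3.3491e-04  2.2328e-04
  eq            4.174     0.01309
  solve Keq expr → x = 1.1164e-04; check Q = 2.3580e-06
Then change container volume by factor 2 (V_new/V_old).
Step 2:
                    D           L
  init          2.087    0.006547
  Δ          0.002862   -0.001908
  eq             2.09    0.004639
  solve Keq expr → x = -9.5397e-04; check Q = 2.3580e-06
Then add 0.8113 M of D.
Step 3:
                    D           L
  init          2.901    0.004639
  Δ         -0.004397    0.002931
  eq            2.897     0.00757
  solve Keq expr → x = 0.001466; check Q = 2.3580e-06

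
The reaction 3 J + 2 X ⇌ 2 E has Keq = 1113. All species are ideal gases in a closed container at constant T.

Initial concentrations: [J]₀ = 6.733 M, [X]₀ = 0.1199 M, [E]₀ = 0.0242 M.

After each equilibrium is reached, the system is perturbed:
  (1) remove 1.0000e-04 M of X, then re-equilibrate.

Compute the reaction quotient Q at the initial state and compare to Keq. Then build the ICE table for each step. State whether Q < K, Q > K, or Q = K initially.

Q₀ = 1.3346e-04; Q < K (proceeds forward)

Q₀ = 1.3346e-04 vs Keq = 1113 ⇒ Q<K, forward
Step 1:
                  J         X         E
  init        6.733    0.1199    0.0242
  Δ         -0.1795   -0.1196    0.1196
  eq          6.554 2.5700e-04    0.1438
  solve Keq expr → x = 0.05982; check Q = 1113
Then remove 1.0000e-04 M of X.
Step 2:
                  J         X         E
  init        6.554 1.5700e-04    0.1438
  Δ       1.4972e-04 9.9813e-05 -9.9813e-05
  eq          6.554 2.5681e-04    0.1437
  solve Keq expr → x = -4.9906e-05; check Q = 1113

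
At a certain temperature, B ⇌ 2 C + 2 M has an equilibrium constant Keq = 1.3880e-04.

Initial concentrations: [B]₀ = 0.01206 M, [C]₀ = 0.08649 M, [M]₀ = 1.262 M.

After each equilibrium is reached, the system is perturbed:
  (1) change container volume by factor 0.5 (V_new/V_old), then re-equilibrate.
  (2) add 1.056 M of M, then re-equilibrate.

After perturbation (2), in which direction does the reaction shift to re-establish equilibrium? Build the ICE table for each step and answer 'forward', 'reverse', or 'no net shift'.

Direction: reverse

Q₀ = 0.9879 vs Keq = 1.3880e-04 ⇒ Q>K, reverse
Step 1:
                   B          C          M
  init       0.01206    0.08649      1.262
  Δ          0.04208   -0.08416   -0.08416
  eq         0.05414   0.002327      1.178
  solve Keq expr → x = -0.04208; check Q = 1.3880e-04
Then change container volume by factor 0.5 (V_new/V_old).
Step 2:
                   B          C          M
  init        0.1083   0.004655      2.356
  Δ         0.001498  -0.002996  -0.002996
  eq          0.1098   0.001659      2.353
  solve Keq expr → x = -0.001498; check Q = 1.3880e-04
Then add 1.056 M of M.
Step 3:
                   B          C          M
  init        0.1098   0.001659      3.409
  Δ       2.5625e-04 -5.1250e-04 -5.1250e-04
  eq            0.11   0.001147      3.408
  solve Keq expr → x = -2.5625e-04; check Q = 1.3880e-04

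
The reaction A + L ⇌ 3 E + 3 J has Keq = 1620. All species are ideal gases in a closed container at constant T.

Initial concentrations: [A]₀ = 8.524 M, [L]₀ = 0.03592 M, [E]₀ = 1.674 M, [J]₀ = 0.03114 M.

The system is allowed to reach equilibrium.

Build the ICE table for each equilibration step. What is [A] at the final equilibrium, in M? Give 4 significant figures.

Q₀ = 4.6264e-04 vs Keq = 1620 ⇒ Q<K, forward
Step 1:
                  A         L         E         J
  Initial     8.524   0.03592     1.674   0.03114
  Change   -0.03592  -0.03592    0.1078    0.1078
  Equil       8.488 1.1023e-06     1.782    0.1389
  solve Keq expr → x = 0.03592; check Q = 1620

[A]_eq = 8.488 M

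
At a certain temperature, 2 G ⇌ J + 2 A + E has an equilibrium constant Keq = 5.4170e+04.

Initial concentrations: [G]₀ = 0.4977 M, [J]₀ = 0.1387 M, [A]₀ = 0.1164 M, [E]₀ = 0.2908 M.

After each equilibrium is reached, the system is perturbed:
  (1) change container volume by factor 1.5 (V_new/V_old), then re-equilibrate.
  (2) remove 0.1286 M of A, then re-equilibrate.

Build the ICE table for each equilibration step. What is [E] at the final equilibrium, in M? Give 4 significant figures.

[E]_eq = 0.3596 M

Q₀ = 0.002206 vs Keq = 5.4170e+04 ⇒ Q<K, forward
Step 1:
                   G          J          A          E
  Initial     0.4977     0.1387     0.1164     0.2908
  Change     -0.4965     0.2482     0.4965     0.2482
  Equil     0.001203     0.3869     0.6129      0.539
  solve Keq expr → x = 0.2482; check Q = 5.4170e+04
Then change container volume by factor 1.5 (V_new/V_old).
Step 2:
                   G          J          A          E
  Initial 8.0178e-04      0.258     0.4086     0.3594
  Change  -2.6668e-04 1.3334e-04 2.6668e-04 1.3334e-04
  Equil   5.3511e-04     0.2581     0.4089     0.3595
  solve Keq expr → x = 1.3334e-04; check Q = 5.4170e+04
Then remove 0.1286 M of A.
Step 3:
                   G          J          A          E
  Initial 5.3511e-04     0.2581     0.2803     0.3595
  Change  -1.6799e-04 8.3993e-05 1.6799e-04 8.3993e-05
  Equil   3.6712e-04     0.2582     0.2804     0.3596
  solve Keq expr → x = 8.3993e-05; check Q = 5.4170e+04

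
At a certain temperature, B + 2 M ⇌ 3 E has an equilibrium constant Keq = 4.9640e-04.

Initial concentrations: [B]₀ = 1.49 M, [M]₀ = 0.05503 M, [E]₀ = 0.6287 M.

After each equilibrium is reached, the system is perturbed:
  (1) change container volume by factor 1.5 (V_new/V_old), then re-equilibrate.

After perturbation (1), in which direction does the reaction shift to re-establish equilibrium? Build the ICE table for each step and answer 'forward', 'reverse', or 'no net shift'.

Direction: no net shift

Q₀ = 55.07 vs Keq = 4.9640e-04 ⇒ Q>K, reverse
Step 1:
                    B           M           E
  init           1.49     0.05503      0.6287
  Δ            0.1915      0.3829     -0.5744
  eq            1.681       0.438      0.0543
  solve Keq expr → x = -0.1915; check Q = 4.9640e-04
Then change container volume by factor 1.5 (V_new/V_old).
Step 2:
                    B           M           E
  init          1.121       0.292      0.0362
  Δ                 0           0           0
  eq            1.121       0.292      0.0362
  solve Keq expr → x = 0; check Q = 4.9640e-04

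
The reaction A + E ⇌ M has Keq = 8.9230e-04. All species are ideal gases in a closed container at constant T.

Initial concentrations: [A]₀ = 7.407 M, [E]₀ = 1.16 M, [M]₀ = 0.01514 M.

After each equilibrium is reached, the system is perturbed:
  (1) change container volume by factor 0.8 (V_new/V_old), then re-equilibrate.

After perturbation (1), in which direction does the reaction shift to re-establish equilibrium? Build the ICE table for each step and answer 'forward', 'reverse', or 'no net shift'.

Q₀ = 0.001762 vs Keq = 8.9230e-04 ⇒ Q>K, reverse
Step 1:
                  A         E         M
  init        7.407      1.16   0.01514
  Δ        0.007417  0.007417 -0.007417
  eq          7.414     1.167  0.007723
  solve Keq expr → x = -0.007417; check Q = 8.9230e-04
Then change container volume by factor 0.8 (V_new/V_old).
Step 2:
                  A         E         M
  init        9.268     1.459  0.009654
  Δ       -0.002391 -0.002391  0.002391
  eq          9.266     1.457   0.01205
  solve Keq expr → x = 0.002391; check Q = 8.9230e-04

Direction: forward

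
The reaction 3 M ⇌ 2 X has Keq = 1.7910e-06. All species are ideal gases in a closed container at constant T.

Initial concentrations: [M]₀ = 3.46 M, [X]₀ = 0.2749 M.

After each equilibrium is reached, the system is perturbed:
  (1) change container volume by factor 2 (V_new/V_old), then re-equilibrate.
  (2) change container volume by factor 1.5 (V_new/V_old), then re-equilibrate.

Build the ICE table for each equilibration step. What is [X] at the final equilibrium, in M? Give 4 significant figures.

Q₀ = 0.001824 vs Keq = 1.7910e-06 ⇒ Q>K, reverse
Step 1:
                   M          X
  Initial       3.46     0.2749
  Change      0.3971    -0.2648
  Equil        3.857    0.01014
  solve Keq expr → x = -0.1324; check Q = 1.7910e-06
Then change container volume by factor 2 (V_new/V_old).
Step 2:
                   M          X
  Initial      1.929   0.005069
  Change    0.002218  -0.001478
  Equil        1.931    0.00359
  solve Keq expr → x = -7.3924e-04; check Q = 1.7910e-06
Then change container volume by factor 1.5 (V_new/V_old).
Step 3:
                   M          X
  Initial      1.287   0.002394
  Change  6.5662e-04 -4.3775e-04
  Equil        1.288   0.001956
  solve Keq expr → x = -2.1887e-04; check Q = 1.7910e-06

[X]_eq = 0.001956 M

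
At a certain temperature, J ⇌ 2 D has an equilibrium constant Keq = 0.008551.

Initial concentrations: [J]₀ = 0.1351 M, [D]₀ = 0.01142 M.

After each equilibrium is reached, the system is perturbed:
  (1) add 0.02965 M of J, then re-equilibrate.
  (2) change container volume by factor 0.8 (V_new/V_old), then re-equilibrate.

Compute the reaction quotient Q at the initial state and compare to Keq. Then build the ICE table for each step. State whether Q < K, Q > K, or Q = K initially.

Q₀ = 9.6533e-04; Q < K (proceeds forward)

Q₀ = 9.6533e-04 vs Keq = 0.008551 ⇒ Q<K, forward
Step 1:
                  J         D
  I          0.1351   0.01142
  C         -0.0106   0.02121
  E          0.1245   0.03263
  solve Keq expr → x = 0.0106; check Q = 0.008551
Then add 0.02965 M of J.
Step 2:
                  J         D
  I          0.1541   0.03263
  C       -0.001736  0.003473
  E          0.1524    0.0361
  solve Keq expr → x = 0.001736; check Q = 0.008551
Then change container volume by factor 0.8 (V_new/V_old).
Step 3:
                  J         D
  I          0.1905   0.04513
  C        0.002263 -0.004525
  E          0.1928    0.0406
  solve Keq expr → x = -0.002263; check Q = 0.008551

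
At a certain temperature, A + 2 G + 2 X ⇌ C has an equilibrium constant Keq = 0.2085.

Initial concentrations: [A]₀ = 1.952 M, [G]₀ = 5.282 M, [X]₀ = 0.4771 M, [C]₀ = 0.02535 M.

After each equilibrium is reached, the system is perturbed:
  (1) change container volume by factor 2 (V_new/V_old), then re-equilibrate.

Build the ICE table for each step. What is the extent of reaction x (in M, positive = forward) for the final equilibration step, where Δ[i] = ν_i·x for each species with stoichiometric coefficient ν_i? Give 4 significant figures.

x = -0.05344 M

Q₀ = 0.002045 vs Keq = 0.2085 ⇒ Q<K, forward
Step 1:
                    A           G           X           C
  Initial       1.952       5.282      0.4771     0.02535
  Change      -0.1661     -0.3322     -0.3322      0.1661
  Equil         1.786        4.95      0.1449      0.1915
  solve Keq expr → x = 0.1661; check Q = 0.2085
Then change container volume by factor 2 (V_new/V_old).
Step 2:
                    A           G           X           C
  Initial      0.8929       2.475     0.07244     0.09573
  Change      0.05344      0.1069      0.1069    -0.05344
  Equil        0.9464       2.582      0.1793     0.04229
  solve Keq expr → x = -0.05344; check Q = 0.2085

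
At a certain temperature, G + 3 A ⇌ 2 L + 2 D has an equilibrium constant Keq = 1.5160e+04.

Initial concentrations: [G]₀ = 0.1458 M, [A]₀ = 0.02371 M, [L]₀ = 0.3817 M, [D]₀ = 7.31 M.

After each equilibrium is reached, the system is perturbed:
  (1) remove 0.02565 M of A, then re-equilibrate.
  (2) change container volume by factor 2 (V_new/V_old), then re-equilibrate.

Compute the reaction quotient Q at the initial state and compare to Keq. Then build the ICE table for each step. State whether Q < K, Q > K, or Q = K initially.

Q₀ = 4.0061e+06 vs Keq = 1.5160e+04 ⇒ Q>K, reverse
Step 1:
                    G           A           L           D
  I            0.1458     0.02371      0.3817        7.31
  C           0.03347      0.1004    -0.06694    -0.06694
  E            0.1793      0.1241      0.3148       7.243
  solve Keq expr → x = -0.03347; check Q = 1.5160e+04
Then remove 0.02565 M of A.
Step 2:
                    G           A           L           D
  I            0.1793     0.09848      0.3148       7.243
  C          0.006803     0.02041    -0.01361    -0.01361
  E            0.1861      0.1189      0.3011       7.229
  solve Keq expr → x = -0.006803; check Q = 1.5160e+04
Then change container volume by factor 2 (V_new/V_old).
Step 3:
                    G           A           L           D
  I           0.09304     0.05944      0.1506       3.615
  C                 0           0           0           0
  E           0.09304     0.05944      0.1506       3.615
  solve Keq expr → x = 0; check Q = 1.5160e+04

Q₀ = 4.0061e+06; Q > K (proceeds reverse)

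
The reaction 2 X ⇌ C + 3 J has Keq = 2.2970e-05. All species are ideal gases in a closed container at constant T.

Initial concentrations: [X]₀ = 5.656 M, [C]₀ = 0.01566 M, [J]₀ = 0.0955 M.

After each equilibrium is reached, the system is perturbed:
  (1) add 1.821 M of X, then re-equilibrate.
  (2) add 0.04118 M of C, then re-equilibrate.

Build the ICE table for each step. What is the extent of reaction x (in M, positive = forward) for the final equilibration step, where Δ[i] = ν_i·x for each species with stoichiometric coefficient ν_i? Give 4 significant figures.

x = -0.009859 M

Q₀ = 4.2637e-07 vs Keq = 2.2970e-05 ⇒ Q<K, forward
Step 1:
                   X          C          J
  I            5.656    0.01566     0.0955
  C         -0.08848    0.04424     0.1327
  E            5.568     0.0599     0.2282
  solve Keq expr → x = 0.04424; check Q = 2.2970e-05
Then add 1.821 M of X.
Step 2:
                   X          C          J
  I            7.389     0.0599     0.2282
  C         -0.02144    0.01072    0.03216
  E            7.367    0.07062     0.2604
  solve Keq expr → x = 0.01072; check Q = 2.2970e-05
Then add 0.04118 M of C.
Step 3:
                   X          C          J
  I            7.367     0.1118     0.2604
  C          0.01972  -0.009859   -0.02958
  E            7.387     0.1019     0.2308
  solve Keq expr → x = -0.009859; check Q = 2.2970e-05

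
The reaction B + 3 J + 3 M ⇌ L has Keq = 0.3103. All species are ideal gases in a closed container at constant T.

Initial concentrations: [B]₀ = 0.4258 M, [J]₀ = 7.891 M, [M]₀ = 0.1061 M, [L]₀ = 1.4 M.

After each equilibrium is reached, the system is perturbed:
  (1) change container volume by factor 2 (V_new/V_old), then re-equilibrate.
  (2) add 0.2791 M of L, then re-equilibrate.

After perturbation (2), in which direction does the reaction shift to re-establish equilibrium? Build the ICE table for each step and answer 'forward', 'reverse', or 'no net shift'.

Direction: reverse

Q₀ = 5.602 vs Keq = 0.3103 ⇒ Q>K, reverse
Step 1:
                  B         J         M         L
  Initial    0.4258     7.891    0.1061       1.4
  Change    0.05118    0.1535    0.1535  -0.05118
  Equil       0.477     8.045    0.2596     1.349
  solve Keq expr → x = -0.05118; check Q = 0.3103
Then change container volume by factor 2 (V_new/V_old).
Step 2:
                  B         J         M         L
  Initial    0.2385     4.022    0.1298    0.6744
  Change    0.09435     0.283     0.283  -0.09435
  Equil      0.3328     4.305    0.4129    0.5801
  solve Keq expr → x = -0.09435; check Q = 0.3103
Then add 0.2791 M of L.
Step 3:
                  B         J         M         L
  Initial    0.3328     4.305    0.4129    0.8592
  Change     0.0146   0.04379   0.04379   -0.0146
  Equil      0.3474     4.349    0.4567    0.8446
  solve Keq expr → x = -0.0146; check Q = 0.3103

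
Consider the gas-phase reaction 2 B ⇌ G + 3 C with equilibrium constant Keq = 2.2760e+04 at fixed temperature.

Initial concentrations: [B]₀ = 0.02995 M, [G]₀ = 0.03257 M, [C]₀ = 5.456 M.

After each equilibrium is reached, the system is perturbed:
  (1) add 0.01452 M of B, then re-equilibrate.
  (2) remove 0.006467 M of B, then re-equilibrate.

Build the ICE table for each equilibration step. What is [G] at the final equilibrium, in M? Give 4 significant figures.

Q₀ = 5897 vs Keq = 2.2760e+04 ⇒ Q<K, forward
Step 1:
                    B           G           C
  I           0.02995     0.03257       5.456
  C          -0.01315    0.006573     0.01972
  E            0.0168     0.03914       5.476
  solve Keq expr → x = 0.006573; check Q = 2.2760e+04
Then add 0.01452 M of B.
Step 2:
                    B           G           C
  I           0.03132     0.03914       5.476
  C          -0.01307    0.006537     0.01961
  E           0.01825     0.04568       5.495
  solve Keq expr → x = 0.006537; check Q = 2.2760e+04
Then remove 0.006467 M of B.
Step 3:
                    B           G           C
  I           0.01178     0.04568       5.495
  C          0.005833   -0.002916   -0.008749
  E           0.01762     0.04276       5.487
  solve Keq expr → x = -0.002916; check Q = 2.2760e+04

[G]_eq = 0.04276 M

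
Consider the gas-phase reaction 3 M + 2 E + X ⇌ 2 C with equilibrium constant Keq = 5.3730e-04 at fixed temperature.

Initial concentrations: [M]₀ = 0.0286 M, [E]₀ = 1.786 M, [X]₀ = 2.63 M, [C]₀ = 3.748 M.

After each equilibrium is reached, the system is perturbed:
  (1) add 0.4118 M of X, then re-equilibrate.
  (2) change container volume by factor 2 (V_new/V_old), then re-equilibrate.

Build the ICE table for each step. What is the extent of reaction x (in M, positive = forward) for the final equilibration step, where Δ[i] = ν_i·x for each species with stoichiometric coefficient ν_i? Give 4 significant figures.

x = -0.1845 M

Q₀ = 7.1578e+04 vs Keq = 5.3730e-04 ⇒ Q>K, reverse
Step 1:
                    M           E           X           C
  Initial      0.0286       1.786        2.63       3.748
  Change        3.624       2.416       1.208      -2.416
  Equil         3.653       4.202       3.838       1.332
  solve Keq expr → x = -1.208; check Q = 5.3730e-04
Then add 0.4118 M of X.
Step 2:
                    M           E           X           C
  Initial       3.653       4.202        4.25       1.332
  Change     -0.04605     -0.0307    -0.01535      0.0307
  Equil         3.607       4.171       4.234       1.363
  solve Keq expr → x = 0.01535; check Q = 5.3730e-04
Then change container volume by factor 2 (V_new/V_old).
Step 3:
                    M           E           X           C
  Initial       1.803       2.086       2.117      0.6814
  Change       0.5535       0.369      0.1845      -0.369
  Equil         2.357       2.455       2.302      0.3123
  solve Keq expr → x = -0.1845; check Q = 5.3730e-04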